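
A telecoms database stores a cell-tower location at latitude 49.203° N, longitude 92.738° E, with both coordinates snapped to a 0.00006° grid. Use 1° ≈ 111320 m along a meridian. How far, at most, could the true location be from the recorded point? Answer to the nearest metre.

4 metres

With a 0.00006° grid the true value lies within half a step, ±0.00006°/2 = ±3e-05°, of the stored one.
N–S: 3e-05° × 111320 m/° = 3.3396 m.
E–W at 49.203°: 3e-05° × 111320 × cos 49.203° = 3e-05 × 111320 × 0.6534 ≈ 2.18203 m.
The two errors are perpendicular, so the maximum displacement is √(3.3396² + 2.18203²) ≈ 3.98926 m.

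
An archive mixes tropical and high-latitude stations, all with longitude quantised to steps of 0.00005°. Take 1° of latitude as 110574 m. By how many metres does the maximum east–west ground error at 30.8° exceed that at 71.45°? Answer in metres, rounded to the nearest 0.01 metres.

With a 0.00005° grid the true value lies within half a step, ±0.00005°/2 = ±2.5e-05°, of the stored one.
Error at 30.8° = 2.5e-05° × 110574 × cos 30.8° ≈ 2.7644 × 0.8590 = 2.3745 m.
At 71.45°: 2.5e-05° × 110574 × cos 71.45° = 2.5e-05 × 110574 × 0.3181 ≈ 0.87943 m.
Difference: 2.3745 − 0.87943 = 1.495 m.

1.50 metres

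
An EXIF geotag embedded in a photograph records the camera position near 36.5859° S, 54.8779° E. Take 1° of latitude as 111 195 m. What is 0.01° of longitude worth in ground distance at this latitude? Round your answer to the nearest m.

893 m

0.01° of longitude at 36.5859° is 0.01 × 111195 × cos 36.5859° ≈ 0.01 × 89285.6 = 892.856 m.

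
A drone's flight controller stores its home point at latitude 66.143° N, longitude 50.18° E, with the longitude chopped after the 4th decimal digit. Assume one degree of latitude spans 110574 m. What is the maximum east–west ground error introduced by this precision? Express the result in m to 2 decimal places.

Truncating at 4 decimal places can drop up to a full unit in the last place, so the longitude may be off by as much as 0.0001°.
Parallels shrink by cos φ, so at 66.143° a degree of longitude is 110574 × 0.4045 ≈ 44722.2 m.
So at most 0.0001° × 44722.2 ≈ 4.47222 m east–west.

4.47 m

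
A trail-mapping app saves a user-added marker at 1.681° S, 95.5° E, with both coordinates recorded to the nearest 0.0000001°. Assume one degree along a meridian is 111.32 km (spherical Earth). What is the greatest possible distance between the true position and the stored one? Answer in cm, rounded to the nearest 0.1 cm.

0.8 cm

Rounding to 7 decimal places leaves each coordinate within ±5e-08° of the true value.
Latitude error → 5e-08 × 111320 = 0.005566 m along the meridian.
E–W at 1.681°: 5e-08° × 111320 × cos 1.681° = 5e-08 × 111320 × 0.9996 ≈ 0.0055636 m.
Worst case both components are at the extreme and orthogonal: √(0.005566² + 0.0055636²) ≈ 0.00786982 m.
That is 0.00786982 m = 0.78698 cm.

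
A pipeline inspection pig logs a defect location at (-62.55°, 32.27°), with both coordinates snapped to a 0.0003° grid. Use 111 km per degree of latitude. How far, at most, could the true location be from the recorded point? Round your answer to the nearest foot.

With a 0.0003° grid the true value lies within half a step, ±0.0003°/2 = ±0.00015°, of the stored one.
North–south component: 0.00015° × 111000 = 16.65 m.
Longitude error → 0.00015 × 111000 × cos 62.55° = 0.00015 × 111000 × 0.4610 ≈ 7.67522 m.
The two errors are perpendicular, so the maximum displacement is √(16.65² + 7.67522²) ≈ 18.3339 m.
In feet: 18.3339 m ÷ 0.3048 ≈ 60.151 ft.

60 feet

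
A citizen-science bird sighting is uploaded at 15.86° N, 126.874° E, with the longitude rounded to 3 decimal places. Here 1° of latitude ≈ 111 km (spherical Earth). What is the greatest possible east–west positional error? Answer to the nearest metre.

53 metres

Rounding to 3 decimal places leaves the longitude within ±0.0005° of the true value.
One degree of longitude at 15.86° is 111000 × cos 15.86° ≈ 111000 × 0.9619 = 106774 m.
Maximum E–W displacement: 0.0005 × 106774 = 53.3872 m.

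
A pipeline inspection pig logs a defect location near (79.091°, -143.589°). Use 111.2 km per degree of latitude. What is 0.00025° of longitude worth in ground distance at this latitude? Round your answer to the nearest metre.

One degree of longitude here spans 111200 × cos 79.091° = 111200 × 0.1892 ≈ 21044.6 m; 0.00025° of that is 5.26114 m.

5 metres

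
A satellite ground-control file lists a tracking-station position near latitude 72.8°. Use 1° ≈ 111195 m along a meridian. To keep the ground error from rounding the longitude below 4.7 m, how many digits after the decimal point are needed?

At 72.8° one degree of longitude covers 111195 × cos 72.8° ≈ 111195 × 0.2957 ≈ 32881.3 m.
With N decimal places the half-ulp bound is 0.5·10⁻ᴺ°, or 0.5·10⁻ᴺ × 32881.3 m on the ground.
Need 0.5 × 32881.3 × 10⁻ᴺ ≤ 4.7 → 10⁻ᴺ ≤ 2.859e-04, so N ≥ 3.54.
At 3 places the error can reach 16.4 m, but 4 places keeps it to 1.64 m.

4 decimal places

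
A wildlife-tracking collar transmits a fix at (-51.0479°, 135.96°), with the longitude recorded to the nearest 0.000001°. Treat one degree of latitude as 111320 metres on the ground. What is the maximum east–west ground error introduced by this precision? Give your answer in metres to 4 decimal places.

0.0350 metres

Rounding to 6 decimal places leaves the longitude within ±5e-07° of the true value.
One degree of longitude at 51.0479° is 111320 × cos 51.0479° ≈ 111320 × 0.6287 = 69983.6 m.
East–west error: 5e-07° × 69983.6 m/° ≈ 0.0349918 m.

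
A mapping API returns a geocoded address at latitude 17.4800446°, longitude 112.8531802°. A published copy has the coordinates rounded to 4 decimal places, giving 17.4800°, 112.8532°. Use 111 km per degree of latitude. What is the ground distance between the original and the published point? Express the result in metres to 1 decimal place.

5.4 metres

Δlat = 17.4800446 − 17.4800 = +0.0000446°; Δlon = 112.8531802 − 112.8532 = -0.0000198°.
North–south shift: 0.0000446 × 111000 = 4.9506 m.
E–W at 17.48°: -0.0000198° × 111000 × cos 17.48° = -0.0000198 × 111000 × 0.9538 ≈ -2.09631 m.
Hypotenuse of the two orthogonal shifts: √(4.9506² + 2.09631²) = 5.37615 m.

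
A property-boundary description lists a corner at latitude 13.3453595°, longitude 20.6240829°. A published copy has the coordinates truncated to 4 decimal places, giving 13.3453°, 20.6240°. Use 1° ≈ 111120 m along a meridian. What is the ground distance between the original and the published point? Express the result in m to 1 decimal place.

The latitude changed by +0.0000595° and the longitude by +0.0000829°.
N–S: 0.0000595° × 111120 m/° = 6.61164 m.
E–W at 13.3453°: 0.0000829° × 111120 × cos 13.3453° = 0.0000829 × 111120 × 0.9730 ≈ 8.9631 m.
Distance: √(6.61164² + 8.9631²) ≈ 11.1378 m.

11.1 m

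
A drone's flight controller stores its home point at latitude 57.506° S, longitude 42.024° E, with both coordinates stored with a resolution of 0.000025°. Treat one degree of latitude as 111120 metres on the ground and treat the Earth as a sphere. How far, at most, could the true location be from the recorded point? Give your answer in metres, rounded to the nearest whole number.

With a 0.000025° grid the true value lies within half a step, ±0.000025°/2 = ±1.25e-05°, of the stored one.
Latitude error → 1.25e-05 × 111120 = 1.389 m along the meridian.
E–W at 57.506°: 1.25e-05° × 111120 × cos 57.506° = 1.25e-05 × 111120 × 0.5372 ≈ 0.746186 m.
The two errors are perpendicular, so the maximum displacement is √(1.389² + 0.746186²) ≈ 1.57674 m.

2 metres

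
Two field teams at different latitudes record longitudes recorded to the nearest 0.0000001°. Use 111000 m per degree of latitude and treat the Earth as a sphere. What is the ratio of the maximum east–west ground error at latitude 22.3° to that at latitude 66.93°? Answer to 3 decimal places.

Rounding to 7 decimal places leaves the longitude within ±5e-08° of the true value.
At 22.3°: 5e-08° × 111000 × cos 22.3° = 5e-08 × 111000 × 0.9252 ≈ 0.0051349 m.
Error at 66.93° = 5e-08° × 111000 × cos 66.93° ≈ 0.00555 × 0.3919 = 0.0021748 m.
The ratio reduces to cos 22.3° / cos 66.93° = 0.9252/0.3919 ≈ 2.3611.

2.361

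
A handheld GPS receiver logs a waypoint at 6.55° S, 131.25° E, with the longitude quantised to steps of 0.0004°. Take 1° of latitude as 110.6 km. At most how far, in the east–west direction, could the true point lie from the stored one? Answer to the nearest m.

With a 0.0004° grid the true value lies within half a step, ±0.0004°/2 = ±0.0002°, of the stored one.
One degree of longitude at 6.55° is 110600 × cos 6.55° ≈ 110600 × 0.9935 = 109878 m.
So at most 0.0002° × 109878 ≈ 21.9756 m east–west.

22 m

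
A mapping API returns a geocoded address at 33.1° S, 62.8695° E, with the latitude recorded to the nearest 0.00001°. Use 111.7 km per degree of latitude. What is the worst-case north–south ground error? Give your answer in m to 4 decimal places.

0.5585 m

Rounding to 5 decimal places leaves the latitude within ±5e-06° of the true value.
So the N–S error is at most 5e-06 × 111700 = 0.5585 m.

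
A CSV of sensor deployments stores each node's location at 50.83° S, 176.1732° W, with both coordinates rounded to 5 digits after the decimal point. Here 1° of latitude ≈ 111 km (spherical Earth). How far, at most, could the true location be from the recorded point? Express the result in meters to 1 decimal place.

0.7 meters

Rounding to 5 decimal places leaves each coordinate within ±5e-06° of the true value.
Latitude error → 5e-06 × 111000 = 0.555 m along the meridian.
East–west component at 50.83°: 5e-06° × 111000 × cos 50.83° ≈ 5e-06 × 70110.2 ≈ 0.350551 m.
The two errors are perpendicular, so the maximum displacement is √(0.555² + 0.350551²) ≈ 0.656438 m.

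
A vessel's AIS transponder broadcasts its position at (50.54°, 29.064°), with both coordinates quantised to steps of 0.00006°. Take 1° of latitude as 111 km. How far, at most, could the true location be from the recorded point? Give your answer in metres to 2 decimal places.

With a 0.00006° grid the true value lies within half a step, ±0.00006°/2 = ±3e-05°, of the stored one.
North–south component: 3e-05° × 111000 = 3.33 m.
East–west component at 50.54°: 3e-05° × 111000 × cos 50.54° ≈ 3e-05 × 70544.9 ≈ 2.11635 m.
Worst case both components are at the extreme and orthogonal: √(3.33² + 2.11635²) ≈ 3.94561 m.

3.95 metres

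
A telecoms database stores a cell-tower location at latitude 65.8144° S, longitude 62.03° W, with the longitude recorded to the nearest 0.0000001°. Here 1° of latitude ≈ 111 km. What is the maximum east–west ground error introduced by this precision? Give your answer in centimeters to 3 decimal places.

Rounding to 7 decimal places leaves the longitude within ±5e-08° of the true value.
Parallels shrink by cos φ, so at 65.8144° a degree of longitude is 111000 × 0.4097 ≈ 45476 m.
So at most 5e-08° × 45476 ≈ 0.0022738 m east–west.
That is 0.0022738 m = 0.22738 cm.

0.227 centimeters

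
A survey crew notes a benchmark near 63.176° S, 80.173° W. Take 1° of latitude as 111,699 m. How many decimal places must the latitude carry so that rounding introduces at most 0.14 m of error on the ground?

6

One degree of latitude covers 111699 m.
N decimal places → at most half a unit in the last place, 0.5 × 10⁻ᴺ° = 111699/2 × 10⁻ᴺ m.
Need 0.5 × 111699 × 10⁻ᴺ ≤ 0.14 → 10⁻ᴺ ≤ 2.507e-06, so N ≥ 5.60.
So 6 decimal places suffice (0.0558 m); 5 would allow up to 0.558 m.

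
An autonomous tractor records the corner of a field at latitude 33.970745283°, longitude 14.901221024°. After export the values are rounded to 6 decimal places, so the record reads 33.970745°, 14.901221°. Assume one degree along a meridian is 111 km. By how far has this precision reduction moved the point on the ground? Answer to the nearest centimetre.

3 centimetres

The latitude changed by +0.000000283° and the longitude by +0.000000024°.
North–south shift: 0.000000283 × 111000 = 0.031413 m.
E–W at 33.9707°: 0.000000024° × 111000 × cos 33.9707° = 0.000000024 × 111000 × 0.8293 ≈ 0.00220932 m.
Combined displacement = (0.031413² + 0.00220932²)^½ ≈ 0.0314906 m.
That is 0.0314906 m = 3.1491 cm.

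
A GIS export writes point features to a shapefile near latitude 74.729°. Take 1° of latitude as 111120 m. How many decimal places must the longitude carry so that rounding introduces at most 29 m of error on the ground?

3 decimal places

At 74.729° one degree of longitude covers 111120 × cos 74.729° ≈ 111120 × 0.2634 ≈ 29267.3 m.
N decimal places → at most half a unit in the last place, 0.5 × 10⁻ᴺ° = 29267.3/2 × 10⁻ᴺ m.
Setting 14633.7 × 10⁻ᴺ ≤ 29 gives 10ᴺ ≥ 504.6, i.e. N ≥ 2.70.
N = 2 would give 146 m (too coarse); N = 3 gives 14.6 m ≤ 29 m.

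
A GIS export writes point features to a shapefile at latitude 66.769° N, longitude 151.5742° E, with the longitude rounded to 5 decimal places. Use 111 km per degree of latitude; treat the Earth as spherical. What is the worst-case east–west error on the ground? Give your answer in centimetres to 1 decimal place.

21.9 centimetres

Rounding to 5 decimal places leaves the longitude within ±5e-06° of the true value.
Parallels shrink by cos φ, so at 66.769° a degree of longitude is 111000 × 0.3944 ≈ 43782.7 m.
So at most 5e-06° × 43782.7 ≈ 0.218914 m east–west.
That is 0.218914 m = 21.891 cm.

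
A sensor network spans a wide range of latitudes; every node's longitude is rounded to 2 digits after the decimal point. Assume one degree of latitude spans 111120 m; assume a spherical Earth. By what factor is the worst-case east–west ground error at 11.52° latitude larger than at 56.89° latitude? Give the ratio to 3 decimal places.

1.794

Rounding to 2 decimal places leaves the longitude within ±0.005° of the true value.
Error at 11.52° = 0.005° × 111120 × cos 11.52° ≈ 555.6 × 0.9799 = 544.41 m.
Error at 56.89° = 0.005° × 111120 × cos 56.89° ≈ 555.6 × 0.5462 = 303.5 m.
Ratio: 544.41 / 303.5 = cos 11.52° / cos 56.89° ≈ 1.7938.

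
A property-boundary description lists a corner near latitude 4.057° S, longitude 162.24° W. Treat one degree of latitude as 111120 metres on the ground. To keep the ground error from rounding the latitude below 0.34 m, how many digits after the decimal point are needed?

6

One degree of latitude covers 111120 m.
Rounding to N decimal places gives at most 0.5 × 10⁻ᴺ degrees of error, i.e. 0.5 × 10⁻ᴺ × 111120 m.
Setting 55560 × 10⁻ᴺ ≤ 0.34 gives 10ᴺ ≥ 1.634e+05, i.e. N ≥ 5.21.
At 5 places the error can reach 0.556 m, but 6 places keeps it to 0.0556 m.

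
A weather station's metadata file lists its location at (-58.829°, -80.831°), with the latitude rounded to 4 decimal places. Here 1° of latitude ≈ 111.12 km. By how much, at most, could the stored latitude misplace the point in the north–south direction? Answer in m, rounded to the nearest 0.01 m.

Rounding to 4 decimal places leaves the latitude within ±5e-05° of the true value.
So the N–S error is at most 5e-05 × 111120 = 5.556 m.

5.56 m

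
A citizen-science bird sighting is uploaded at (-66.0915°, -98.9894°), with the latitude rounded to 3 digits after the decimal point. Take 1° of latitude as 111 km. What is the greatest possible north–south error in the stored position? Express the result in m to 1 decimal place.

55.5 m

Rounding to 3 decimal places leaves the latitude within ±0.0005° of the true value.
Along the meridian that is 0.0005° × 111000 m/° = 55.5 m.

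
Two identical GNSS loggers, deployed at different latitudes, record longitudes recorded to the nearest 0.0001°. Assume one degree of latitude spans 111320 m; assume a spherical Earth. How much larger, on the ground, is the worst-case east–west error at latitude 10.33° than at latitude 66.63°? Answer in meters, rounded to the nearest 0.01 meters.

3.27 meters

Rounding to 4 decimal places leaves the longitude within ±5e-05° of the true value.
Error at 10.33° = 5e-05° × 111320 × cos 10.33° ≈ 5.566 × 0.9838 = 5.4758 m.
Error at 66.63° = 5e-05° × 111320 × cos 66.63° ≈ 5.566 × 0.3967 = 2.2079 m.
So the lower-latitude error exceeds the higher by 5.4758 − 2.2079 = 3.2679 m.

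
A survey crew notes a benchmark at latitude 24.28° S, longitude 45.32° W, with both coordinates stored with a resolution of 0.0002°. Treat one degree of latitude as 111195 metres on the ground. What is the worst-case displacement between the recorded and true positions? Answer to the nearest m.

With a 0.0002° grid the true value lies within half a step, ±0.0002°/2 = ±0.0001°, of the stored one.
N–S: 0.0001° × 111195 m/° = 11.1195 m.
E–W at 24.28°: 0.0001° × 111195 × cos 24.28° = 0.0001 × 111195 × 0.9115 ≈ 10.1359 m.
Combining orthogonally: (11.1195² + 10.1359²)^½ ≈ 15.046 m.

15 m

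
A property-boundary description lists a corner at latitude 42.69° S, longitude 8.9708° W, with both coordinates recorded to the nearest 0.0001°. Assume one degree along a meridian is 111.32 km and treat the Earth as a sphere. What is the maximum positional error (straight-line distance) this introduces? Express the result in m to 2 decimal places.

Rounding to 4 decimal places leaves each coordinate within ±5e-05° of the true value.
N–S: 5e-05° × 111320 m/° = 5.566 m.
Longitude error → 5e-05 × 111320 × cos 42.69° = 5e-05 × 111320 × 0.7350 ≈ 4.09119 m.
Combining orthogonally: (5.566² + 4.09119²)^½ ≈ 6.90784 m.

6.91 m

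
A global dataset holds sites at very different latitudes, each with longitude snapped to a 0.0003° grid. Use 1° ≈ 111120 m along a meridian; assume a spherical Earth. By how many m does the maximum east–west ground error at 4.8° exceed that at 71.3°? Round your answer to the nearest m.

With a 0.0003° grid the true value lies within half a step, ±0.0003°/2 = ±0.00015°, of the stored one.
Error at 4.8° = 0.00015° × 111120 × cos 4.8° ≈ 16.668 × 0.9965 = 16.61 m.
Error at 71.3° = 0.00015° × 111120 × cos 71.3° ≈ 16.668 × 0.3206 = 5.344 m.
So the lower-latitude error exceeds the higher by 16.61 − 5.344 = 11.266 m.

11 m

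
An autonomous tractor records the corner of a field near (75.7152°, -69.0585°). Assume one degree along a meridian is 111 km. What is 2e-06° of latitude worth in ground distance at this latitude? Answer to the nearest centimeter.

22 centimeters

2e-06° × 111000 m/° = 0.222 m.
That is 0.222 m = 22.2 cm.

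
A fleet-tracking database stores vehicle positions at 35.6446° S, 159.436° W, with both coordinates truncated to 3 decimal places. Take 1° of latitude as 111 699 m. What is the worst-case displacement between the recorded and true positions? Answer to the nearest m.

Truncating at 3 decimal places can drop up to a full unit in the last place, so each coordinate may be off by as much as 0.001°.
Latitude error → 0.001 × 111699 = 111.699 m along the meridian.
Longitude error → 0.001 × 111699 × cos 35.6446° = 0.001 × 111699 × 0.8126 ≈ 90.7719 m.
Worst case both components are at the extreme and orthogonal: √(111.699² + 90.7719²) ≈ 143.931 m.

144 m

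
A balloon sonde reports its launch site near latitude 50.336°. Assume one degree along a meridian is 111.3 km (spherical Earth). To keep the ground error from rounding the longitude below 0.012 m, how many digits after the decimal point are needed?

At 50.336° one degree of longitude covers 111300 × cos 50.336° ≈ 111300 × 0.6383 ≈ 71041 m.
N decimal places → at most half a unit in the last place, 0.5 × 10⁻ᴺ° = 71041/2 × 10⁻ᴺ m.
Need 0.5 × 71041 × 10⁻ᴺ ≤ 0.012 → 10⁻ᴺ ≤ 3.378e-07, so N ≥ 6.47.
So 7 decimal places suffice (0.00355 m); 6 would allow up to 0.0355 m.

7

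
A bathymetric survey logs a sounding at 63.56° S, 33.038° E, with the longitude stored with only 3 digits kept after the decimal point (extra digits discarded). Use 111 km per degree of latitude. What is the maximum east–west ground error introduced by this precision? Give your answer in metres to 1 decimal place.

49.4 metres

Truncating at 3 decimal places can drop up to a full unit in the last place, so the longitude may be off by as much as 0.001°.
At latitude 63.56° a degree of longitude spans 111000 m × cos 63.56° = 111000 × 0.4453 ≈ 49423.9 m.
So at most 0.001° × 49423.9 ≈ 49.4239 m east–west.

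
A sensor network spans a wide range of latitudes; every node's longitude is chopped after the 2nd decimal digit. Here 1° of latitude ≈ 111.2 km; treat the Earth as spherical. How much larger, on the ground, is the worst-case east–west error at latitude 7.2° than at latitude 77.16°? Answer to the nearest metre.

Truncating at 2 decimal places can drop up to a full unit in the last place, so the longitude may be off by as much as 0.01°.
At 7.2°: 0.01° × 111200 × cos 7.2° = 0.01 × 111200 × 0.9921 ≈ 1103.2 m.
Error at 77.16° = 0.01° × 111200 × cos 77.16° ≈ 1112 × 0.2222 = 247.12 m.
So the lower-latitude error exceeds the higher by 1103.2 − 247.12 = 856.11 m.

856 metres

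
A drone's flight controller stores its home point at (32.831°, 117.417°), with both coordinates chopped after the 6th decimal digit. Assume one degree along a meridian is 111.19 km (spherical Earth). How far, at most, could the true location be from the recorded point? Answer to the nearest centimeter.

15 centimeters

Truncating at 6 decimal places can drop up to a full unit in the last place, so each coordinate may be off by as much as 1e-06°.
North–south component: 1e-06° × 111190 = 0.11119 m.
East–west component at 32.831°: 1e-06° × 111190 × cos 32.831° ≈ 1e-06 × 93430 ≈ 0.09343 m.
Combining orthogonally: (0.11119² + 0.09343²)^½ ≈ 0.145232 m.
That is 0.145232 m = 14.523 cm.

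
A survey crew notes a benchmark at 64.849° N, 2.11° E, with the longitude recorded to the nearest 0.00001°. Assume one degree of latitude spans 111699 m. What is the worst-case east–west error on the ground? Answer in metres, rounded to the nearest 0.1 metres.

Rounding to 5 decimal places leaves the longitude within ±5e-06° of the true value.
Parallels shrink by cos φ, so at 64.849° a degree of longitude is 111699 × 0.4250 ≈ 47472.7 m.
So at most 5e-06° × 47472.7 ≈ 0.237363 m east–west.

0.2 metres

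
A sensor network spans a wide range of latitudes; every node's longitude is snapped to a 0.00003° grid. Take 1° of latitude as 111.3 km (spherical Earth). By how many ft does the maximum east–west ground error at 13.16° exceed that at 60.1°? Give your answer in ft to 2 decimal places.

With a 0.00003° grid the true value lies within half a step, ±0.00003°/2 = ±1.5e-05°, of the stored one.
Error at 13.16° = 1.5e-05° × 111300 × cos 13.16° ≈ 1.6695 × 0.9737 = 1.6257 m.
Error at 60.1° = 1.5e-05° × 111300 × cos 60.1° ≈ 1.6695 × 0.4985 = 0.83223 m.
Difference: 1.6257 − 0.83223 = 0.79343 m.
Converting: 0.79343 m × 3.2808 ft/m ≈ 2.6031 ft.

2.60 ft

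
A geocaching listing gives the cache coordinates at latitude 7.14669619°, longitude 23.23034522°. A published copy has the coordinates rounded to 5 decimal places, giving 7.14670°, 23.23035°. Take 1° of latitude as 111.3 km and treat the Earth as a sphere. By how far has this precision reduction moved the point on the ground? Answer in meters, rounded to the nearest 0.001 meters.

0.677 meters

Δlat = 7.14669619 − 7.14670 = -0.00000381°; Δlon = 23.23034522 − 23.23035 = -0.00000478°.
North–south shift: -0.00000381 × 111300 = -0.424053 m.
East–west at this latitude: -0.00000478° × 111300 × cos 7.1467° ≈ -0.00000478 × 110435 = -0.527881 m.
Distance: √(0.424053² + 0.527881²) ≈ 0.677111 m.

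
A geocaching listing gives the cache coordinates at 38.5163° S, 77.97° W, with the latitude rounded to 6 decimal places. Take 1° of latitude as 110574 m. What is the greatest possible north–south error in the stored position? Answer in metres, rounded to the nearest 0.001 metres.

Rounding to 6 decimal places leaves the latitude within ±5e-07° of the true value.
North–south distance: 5e-07° × 110574 m/° = 0.055287 m.

0.055 metres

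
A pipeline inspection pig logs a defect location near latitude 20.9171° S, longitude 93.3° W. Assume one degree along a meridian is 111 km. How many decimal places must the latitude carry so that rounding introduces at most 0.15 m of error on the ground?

One degree of latitude covers 111000 m.
N decimal places → at most half a unit in the last place, 0.5 × 10⁻ᴺ° = 111000/2 × 10⁻ᴺ m.
Setting 55500 × 10⁻ᴺ ≤ 0.15 gives 10ᴺ ≥ 3.7e+05, i.e. N ≥ 5.57.
N = 5 would give 0.555 m (too coarse); N = 6 gives 0.0555 m ≤ 0.15 m.

6 decimal places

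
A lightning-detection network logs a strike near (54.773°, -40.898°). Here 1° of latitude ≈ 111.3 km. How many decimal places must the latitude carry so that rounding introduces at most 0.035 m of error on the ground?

One degree of latitude covers 111300 m.
Rounding to N decimal places gives at most 0.5 × 10⁻ᴺ degrees of error, i.e. 0.5 × 10⁻ᴺ × 111300 m.
Need 0.5 × 111300 × 10⁻ᴺ ≤ 0.035 → 10⁻ᴺ ≤ 6.289e-07, so N ≥ 6.20.
At 6 places the error can reach 0.0556 m, but 7 places keeps it to 0.00556 m.

7 decimal places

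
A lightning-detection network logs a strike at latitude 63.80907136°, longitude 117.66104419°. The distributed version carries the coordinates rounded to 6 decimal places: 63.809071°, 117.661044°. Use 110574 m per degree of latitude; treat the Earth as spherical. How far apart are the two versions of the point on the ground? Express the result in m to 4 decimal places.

0.0409 m

Δlat = 63.80907136 − 63.809071 = +0.00000036°; Δlon = 117.66104419 − 117.661044 = +0.00000019°.
North–south shift: 0.00000036 × 110574 = 0.0398066 m.
E–W at 63.8091°: 0.00000019° × 110574 × cos 63.8091° = 0.00000019 × 110574 × 0.4414 ≈ 0.00927264 m.
Distance: √(0.0398066² + 0.00927264²) ≈ 0.0408724 m.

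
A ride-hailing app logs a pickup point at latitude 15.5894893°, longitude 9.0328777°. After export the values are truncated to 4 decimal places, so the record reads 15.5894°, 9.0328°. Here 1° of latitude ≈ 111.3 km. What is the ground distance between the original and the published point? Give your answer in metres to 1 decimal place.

Δlat = 15.5894893 − 15.5894 = +0.0000893°; Δlon = 9.0328777 − 9.0328 = +0.0000777°.
N–S: 0.0000893° × 111300 m/° = 9.93909 m.
East–west at this latitude: 0.0000777° × 111300 × cos 15.5894° ≈ 0.0000777 × 107206 = 8.32987 m.
Hypotenuse of the two orthogonal shifts: √(9.93909² + 8.32987²) = 12.9681 m.

13.0 metres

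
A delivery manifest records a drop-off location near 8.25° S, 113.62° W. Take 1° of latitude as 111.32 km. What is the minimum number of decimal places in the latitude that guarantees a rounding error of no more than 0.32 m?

One degree of latitude covers 111320 m.
With N decimal places the half-ulp bound is 0.5·10⁻ᴺ°, or 0.5·10⁻ᴺ × 111320 m on the ground.
Setting 55660 × 10⁻ᴺ ≤ 0.32 gives 10ᴺ ≥ 1.739e+05, i.e. N ≥ 5.24.
N = 5 would give 0.557 m (too coarse); N = 6 gives 0.0557 m ≤ 0.32 m.

6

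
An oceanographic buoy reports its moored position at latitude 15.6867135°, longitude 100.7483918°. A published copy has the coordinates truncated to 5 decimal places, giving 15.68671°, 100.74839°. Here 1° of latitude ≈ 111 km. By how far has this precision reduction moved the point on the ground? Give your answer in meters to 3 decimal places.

The latitude changed by +0.0000035° and the longitude by +0.0000018°.
North–south shift: 0.0000035 × 111000 = 0.3885 m.
E–W at 15.6867°: 0.0000018° × 111000 × cos 15.6867° = 0.0000018 × 111000 × 0.9628 ≈ 0.192358 m.
Distance: √(0.3885² + 0.192358²) ≈ 0.433514 m.

0.434 meters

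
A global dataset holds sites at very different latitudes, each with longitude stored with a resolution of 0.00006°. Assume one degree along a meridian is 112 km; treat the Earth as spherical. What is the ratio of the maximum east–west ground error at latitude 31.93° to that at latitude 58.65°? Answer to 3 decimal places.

With a 0.00006° grid the true value lies within half a step, ±0.00006°/2 = ±3e-05°, of the stored one.
At 31.93°: 3e-05° × 112000 × cos 31.93° = 3e-05 × 112000 × 0.8487 ≈ 2.8516 m.
At 58.65°: 3e-05° × 112000 × cos 58.65° = 3e-05 × 112000 × 0.5203 ≈ 1.7481 m.
Ratio: 2.8516 / 1.7481 = cos 31.93° / cos 58.65° ≈ 1.6313.

1.631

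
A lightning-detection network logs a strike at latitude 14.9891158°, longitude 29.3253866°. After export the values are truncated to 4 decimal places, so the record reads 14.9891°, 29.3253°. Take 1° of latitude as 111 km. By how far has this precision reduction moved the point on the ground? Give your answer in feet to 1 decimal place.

31.0 feet

The latitude changed by +0.0000158° and the longitude by +0.0000866°.
North–south shift: 0.0000158 × 111000 = 1.7538 m.
East–west at this latitude: 0.0000866° × 111000 × cos 14.9891° ≈ 0.0000866 × 107223 = 9.28553 m.
Hypotenuse of the two orthogonal shifts: √(1.7538² + 9.28553²) = 9.4497 m.
In feet: 9.4497 m ÷ 0.3048 ≈ 31.003 ft.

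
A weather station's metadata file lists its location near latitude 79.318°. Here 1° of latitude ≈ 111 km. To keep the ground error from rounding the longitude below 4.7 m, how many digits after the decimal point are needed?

At 79.318° one degree of longitude covers 111000 × cos 79.318° ≈ 111000 × 0.1854 ≈ 20574.7 m.
With N decimal places the half-ulp bound is 0.5·10⁻ᴺ°, or 0.5·10⁻ᴺ × 20574.7 m on the ground.
Setting 10287.4 × 10⁻ᴺ ≤ 4.7 gives 10ᴺ ≥ 2189, i.e. N ≥ 3.34.
At 3 places the error can reach 10.3 m, but 4 places keeps it to 1.03 m.

4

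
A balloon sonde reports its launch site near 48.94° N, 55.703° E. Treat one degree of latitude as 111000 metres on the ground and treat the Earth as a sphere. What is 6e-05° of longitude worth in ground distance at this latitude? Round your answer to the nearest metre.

4 metres

6e-05° of longitude at 48.94° is 6e-05 × 111000 × cos 48.94° ≈ 6e-05 × 72910.2 = 4.37461 m.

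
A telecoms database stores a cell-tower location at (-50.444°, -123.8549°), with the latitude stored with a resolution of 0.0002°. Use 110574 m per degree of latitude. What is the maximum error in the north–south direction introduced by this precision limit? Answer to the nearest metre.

11 metres

With a 0.0002° grid the true value lies within half a step, ±0.0002°/2 = ±0.0001°, of the stored one.
North–south distance: 0.0001° × 110574 m/° = 11.0574 m.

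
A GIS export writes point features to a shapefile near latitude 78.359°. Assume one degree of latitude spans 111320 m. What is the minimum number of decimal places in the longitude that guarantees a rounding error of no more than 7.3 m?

At 78.359° one degree of longitude covers 111320 × cos 78.359° ≈ 111320 × 0.2018 ≈ 22462 m.
Rounding to N decimal places gives at most 0.5 × 10⁻ᴺ degrees of error, i.e. 0.5 × 10⁻ᴺ × 22462 m.
Setting 11231 × 10⁻ᴺ ≤ 7.3 gives 10ᴺ ≥ 1538, i.e. N ≥ 3.19.
N = 3 would give 11.2 m (too coarse); N = 4 gives 1.12 m ≤ 7.3 m.

4 decimal places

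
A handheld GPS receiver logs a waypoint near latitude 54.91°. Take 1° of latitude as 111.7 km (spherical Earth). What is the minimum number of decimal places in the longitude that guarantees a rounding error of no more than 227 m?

At 54.91° one degree of longitude covers 111700 × cos 54.91° ≈ 111700 × 0.5749 ≈ 64212.1 m.
Rounding to N decimal places gives at most 0.5 × 10⁻ᴺ degrees of error, i.e. 0.5 × 10⁻ᴺ × 64212.1 m.
Setting 32106.1 × 10⁻ᴺ ≤ 227 gives 10ᴺ ≥ 141.4, i.e. N ≥ 2.15.
At 2 places the error can reach 321 m, but 3 places keeps it to 32.1 m.

3 decimal places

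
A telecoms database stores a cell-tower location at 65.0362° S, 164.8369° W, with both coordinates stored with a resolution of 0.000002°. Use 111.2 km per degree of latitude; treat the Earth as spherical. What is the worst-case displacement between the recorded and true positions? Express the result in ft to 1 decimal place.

With a 0.000002° grid the true value lies within half a step, ±0.000002°/2 = ±1e-06°, of the stored one.
North–south component: 1e-06° × 111200 = 0.1112 m.
E–W at 65.0362°: 1e-06° × 111200 × cos 65.0362° = 1e-06 × 111200 × 0.4220 ≈ 0.0469315 m.
The two errors are perpendicular, so the maximum displacement is √(0.1112² + 0.0469315²) ≈ 0.120698 m.
Converting: 0.120698 m × 3.2808 ft/m ≈ 0.39599 ft.

0.4 ft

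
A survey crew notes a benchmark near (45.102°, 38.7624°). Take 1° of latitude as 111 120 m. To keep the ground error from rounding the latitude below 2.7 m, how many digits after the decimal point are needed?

One degree of latitude covers 111120 m.
Rounding to N decimal places gives at most 0.5 × 10⁻ᴺ degrees of error, i.e. 0.5 × 10⁻ᴺ × 111120 m.
Setting 55560 × 10⁻ᴺ ≤ 2.7 gives 10ᴺ ≥ 2.058e+04, i.e. N ≥ 4.31.
N = 4 would give 5.56 m (too coarse); N = 5 gives 0.556 m ≤ 2.7 m.

5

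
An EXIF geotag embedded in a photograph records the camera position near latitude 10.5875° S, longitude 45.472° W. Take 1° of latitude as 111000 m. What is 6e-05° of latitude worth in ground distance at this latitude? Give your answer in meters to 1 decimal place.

6e-05° × 111000 m/° = 6.66 m.

6.7 meters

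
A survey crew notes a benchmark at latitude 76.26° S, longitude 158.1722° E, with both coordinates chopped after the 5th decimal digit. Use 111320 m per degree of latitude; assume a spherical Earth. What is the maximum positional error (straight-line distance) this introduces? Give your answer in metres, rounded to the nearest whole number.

Truncating at 5 decimal places can drop up to a full unit in the last place, so each coordinate may be off by as much as 1e-05°.
N–S: 1e-05° × 111320 m/° = 1.1132 m.
E–W at 76.26°: 1e-05° × 111320 × cos 76.26° = 1e-05 × 111320 × 0.2375 ≈ 0.264403 m.
The two errors are perpendicular, so the maximum displacement is √(1.1132² + 0.264403²) ≈ 1.14417 m.

1 metres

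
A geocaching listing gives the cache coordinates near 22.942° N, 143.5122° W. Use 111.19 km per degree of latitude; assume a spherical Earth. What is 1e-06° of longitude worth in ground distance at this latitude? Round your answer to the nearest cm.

10 cm

One degree of longitude here spans 111190 × cos 22.942° = 111190 × 0.9209 ≈ 102395 m; 1e-06° of that is 0.102395 m.
That is 0.102395 m = 10.239 cm.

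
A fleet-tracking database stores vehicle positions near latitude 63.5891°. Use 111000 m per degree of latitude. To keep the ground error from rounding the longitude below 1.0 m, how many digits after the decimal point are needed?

5

At 63.5891° one degree of longitude covers 111000 × cos 63.5891° ≈ 111000 × 0.4448 ≈ 49373.4 m.
N decimal places → at most half a unit in the last place, 0.5 × 10⁻ᴺ° = 49373.4/2 × 10⁻ᴺ m.
Setting 24686.7 × 10⁻ᴺ ≤ 1.0 gives 10ᴺ ≥ 2.469e+04, i.e. N ≥ 4.39.
N = 4 would give 2.47 m (too coarse); N = 5 gives 0.247 m ≤ 1.0 m.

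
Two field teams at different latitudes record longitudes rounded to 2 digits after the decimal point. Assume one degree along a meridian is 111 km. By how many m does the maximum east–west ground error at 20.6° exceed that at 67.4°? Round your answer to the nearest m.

Rounding to 2 decimal places leaves the longitude within ±0.005° of the true value.
At 20.6°: 0.005° × 111000 × cos 20.6° = 0.005 × 111000 × 0.9361 ≈ 519.51 m.
At 67.4°: 0.005° × 111000 × cos 67.4° = 0.005 × 111000 × 0.3843 ≈ 213.28 m.
So the lower-latitude error exceeds the higher by 519.51 − 213.28 = 306.23 m.

306 m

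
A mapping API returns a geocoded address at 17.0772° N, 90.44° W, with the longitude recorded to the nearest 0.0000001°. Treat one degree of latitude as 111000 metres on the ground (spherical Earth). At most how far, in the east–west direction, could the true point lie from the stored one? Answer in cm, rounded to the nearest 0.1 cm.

0.5 cm

Rounding to 7 decimal places leaves the longitude within ±5e-08° of the true value.
One degree of longitude at 17.0772° is 111000 × cos 17.0772° ≈ 111000 × 0.9559 = 106106 m.
Maximum E–W displacement: 5e-08 × 106106 = 0.0053053 m.
That is 0.0053053 m = 0.53053 cm.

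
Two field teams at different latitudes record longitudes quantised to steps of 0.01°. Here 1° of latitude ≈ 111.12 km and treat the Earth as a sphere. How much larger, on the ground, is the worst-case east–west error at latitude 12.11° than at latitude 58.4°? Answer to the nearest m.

With a 0.01° grid the true value lies within half a step, ±0.01°/2 = ±0.005°, of the stored one.
Error at 12.11° = 0.005° × 111120 × cos 12.11° ≈ 555.6 × 0.9777 = 543.24 m.
Error at 58.4° = 0.005° × 111120 × cos 58.4° ≈ 555.6 × 0.5240 = 291.13 m.
Difference: 543.24 − 291.13 = 252.11 m.

252 m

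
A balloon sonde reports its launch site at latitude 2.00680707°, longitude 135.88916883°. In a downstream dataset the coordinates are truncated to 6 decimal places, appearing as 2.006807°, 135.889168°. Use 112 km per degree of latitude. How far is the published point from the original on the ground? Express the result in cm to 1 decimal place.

Δlat = 2.00680707 − 2.006807 = +0.00000007°; Δlon = 135.88916883 − 135.889168 = +0.00000083°.
North–south shift: 0.00000007 × 112000 = 0.00784 m.
East–west at this latitude: 0.00000083° × 112000 × cos 2.00681° ≈ 0.00000083 × 111931 = 0.092903 m.
Combined displacement = (0.00784² + 0.092903²)^½ ≈ 0.0932332 m.
That is 0.0932332 m = 9.3233 cm.

9.3 cm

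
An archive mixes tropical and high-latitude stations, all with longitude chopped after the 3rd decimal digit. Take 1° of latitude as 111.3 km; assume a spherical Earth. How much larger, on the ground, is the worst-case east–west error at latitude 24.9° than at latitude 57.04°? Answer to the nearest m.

Truncating at 3 decimal places can drop up to a full unit in the last place, so the longitude may be off by as much as 0.001°.
At 24.9°: 0.001° × 111300 × cos 24.9° = 0.001 × 111300 × 0.9070 ≈ 100.95 m.
At 57.04°: 0.001° × 111300 × cos 57.04° = 0.001 × 111300 × 0.5441 ≈ 60.553 m.
Difference: 100.95 − 60.553 = 40.401 m.

40 m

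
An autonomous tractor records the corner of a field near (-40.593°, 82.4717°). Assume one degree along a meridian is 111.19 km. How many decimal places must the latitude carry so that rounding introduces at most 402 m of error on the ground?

One degree of latitude covers 111190 m.
With N decimal places the half-ulp bound is 0.5·10⁻ᴺ°, or 0.5·10⁻ᴺ × 111190 m on the ground.
Setting 55595 × 10⁻ᴺ ≤ 402 gives 10ᴺ ≥ 138.3, i.e. N ≥ 2.14.
N = 2 would give 556 m (too coarse); N = 3 gives 55.6 m ≤ 402 m.

3 decimal places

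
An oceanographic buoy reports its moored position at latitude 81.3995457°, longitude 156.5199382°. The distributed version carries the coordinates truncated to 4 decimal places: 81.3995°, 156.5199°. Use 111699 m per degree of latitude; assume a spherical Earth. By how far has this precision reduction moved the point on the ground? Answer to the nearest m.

5 m

The latitude changed by +0.0000457° and the longitude by +0.0000382°.
North–south shift: 0.0000457 × 111699 = 5.10464 m.
E–W at 81.3995°: 0.0000382° × 111699 × cos 81.3995° = 0.0000382 × 111699 × 0.1495 ≈ 0.638089 m.
Combined displacement = (5.10464² + 0.638089²)^½ ≈ 5.14437 m.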